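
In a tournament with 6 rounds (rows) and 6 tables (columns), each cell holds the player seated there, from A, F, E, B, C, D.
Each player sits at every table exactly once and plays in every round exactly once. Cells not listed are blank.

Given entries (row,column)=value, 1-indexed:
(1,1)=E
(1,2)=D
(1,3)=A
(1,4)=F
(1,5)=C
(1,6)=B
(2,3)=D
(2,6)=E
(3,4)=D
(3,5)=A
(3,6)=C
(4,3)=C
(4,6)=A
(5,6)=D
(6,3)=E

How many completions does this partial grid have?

36

Round 2, table 1: eliminating its round and table leaves {A, F, B, C}.
Round 2, table 2: eliminating its round and table leaves {A, F, B, C}.
Round 2, table 4: eliminating its round and table leaves {A, B, C}.
Round 2, table 5: eliminating its round and table leaves {F, B}.
Round 3, table 1: eliminating its round and table leaves {F, B}.
Round 3, table 2: eliminating its round and table leaves {F, E, B}.
Round 3, table 3: eliminating its round and table leaves {F, B}.
Round 4, table 1: eliminating its round and table leaves {F, B, D}.
Round 4, table 2: eliminating its round and table leaves {F, E, B}.
Round 4, table 4: eliminating its round and table leaves {E, B}.
Round 4, table 5: eliminating its round and table leaves {F, E, B, D}.
Round 5, table 1: eliminating its round and table leaves {A, F, B, C}.
Round 5, table 2: eliminating its round and table leaves {A, F, E, B, C}.
Round 5, table 3: eliminating its round and table leaves {F, B}.
Round 5, table 4: eliminating its round and table leaves {A, E, B, C}.
Round 5, table 5: eliminating its round and table leaves {F, E, B}.
Round 6, table 1: eliminating its round and table leaves {A, F, B, C, D}.
Round 6, table 2: eliminating its round and table leaves {A, F, B, C}.
Round 6, table 4: eliminating its round and table leaves {A, B, C}.
Round 6, table 5: eliminating its round and table leaves {F, B, D}.
Round 6, table 6: eliminating its round and table leaves {F}.
Enumerating the assignments across these blanks that avoid any round or table repeat gives 36 completions.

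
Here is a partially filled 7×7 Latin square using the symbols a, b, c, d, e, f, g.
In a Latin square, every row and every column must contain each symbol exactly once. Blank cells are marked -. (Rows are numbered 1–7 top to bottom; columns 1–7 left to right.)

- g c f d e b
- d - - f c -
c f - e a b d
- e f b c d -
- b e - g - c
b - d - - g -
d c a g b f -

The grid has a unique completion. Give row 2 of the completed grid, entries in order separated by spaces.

e d b a f c g

Row 2, column 4: row 2 has {c, d, f} and column 4 has {b, e, f, g}, leaving only a.
Row 1, column 1: row 1 has {b, c, d, e, f, g} and column 1 has {b, c, d}, leaving only a.
Row 3, column 3: row 3 has {a, b, c, d, e, f} and column 3 has {a, c, d, e, f}, leaving only g.
Row 2, column 3: row 2 has {a, c, d, f} and column 3 has {a, c, d, e, f, g}, leaving only b.
Row 4, column 1: row 4 has {b, c, d, e, f} and column 1 has {a, b, c, d}, leaving only g.
Row 2, column 1: row 2 has {a, b, c, d, f} and column 1 has {a, b, c, d, g}, leaving only e.
Row 2, column 7: row 2 has {a, b, c, d, e, f} and column 7 has {b, c, d}, leaving only g.
So row 2 reads: e d b a f c g.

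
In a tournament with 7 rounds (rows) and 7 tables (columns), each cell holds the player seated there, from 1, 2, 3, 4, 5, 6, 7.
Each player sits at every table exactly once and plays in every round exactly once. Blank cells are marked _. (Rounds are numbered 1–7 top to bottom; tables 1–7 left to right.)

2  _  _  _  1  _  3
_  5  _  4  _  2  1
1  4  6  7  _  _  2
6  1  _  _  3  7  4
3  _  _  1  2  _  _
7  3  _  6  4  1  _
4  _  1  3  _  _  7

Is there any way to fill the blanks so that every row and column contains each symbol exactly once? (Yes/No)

Round 2, table 1: round 2 together with table 1 already contain {1, 2, 3, 4, 5, 6, 7} — every symbol — so nothing can go there. The grid has no valid completion.

No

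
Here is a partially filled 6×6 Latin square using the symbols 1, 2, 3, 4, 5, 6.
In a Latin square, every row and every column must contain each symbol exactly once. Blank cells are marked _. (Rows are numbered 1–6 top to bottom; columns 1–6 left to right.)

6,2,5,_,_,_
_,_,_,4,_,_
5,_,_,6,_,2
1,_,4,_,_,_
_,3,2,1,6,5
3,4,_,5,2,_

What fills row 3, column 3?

Row 1, column 4: row 1 has {2, 5, 6} and column 4 has {1, 4, 5, 6}, leaving only 3.
Row 2, column 1: row 2 has {4} and column 1 has {1, 3, 5, 6}, leaving only 2.
Row 3, column 2: row 3 has {2, 5, 6} and column 2 has {2, 3, 4}, leaving only 1.
Row 3 already has {1, 2, 5, 6} and column 3 already has {2, 4, 5}, so row 3, column 3 must be 3.

3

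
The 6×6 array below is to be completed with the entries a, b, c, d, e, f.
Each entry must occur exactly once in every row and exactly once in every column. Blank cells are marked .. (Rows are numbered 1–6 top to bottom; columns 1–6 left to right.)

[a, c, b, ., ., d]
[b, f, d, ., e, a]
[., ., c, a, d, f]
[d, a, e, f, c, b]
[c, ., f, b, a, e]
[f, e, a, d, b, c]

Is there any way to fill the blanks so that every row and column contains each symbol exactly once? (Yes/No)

No row or column among the givens repeats a symbol, and propagating forced cells runs into no contradiction.
One valid completion exists (for instance, a c b e f d / b f d c e a / e b c a d f / d a e f c b / c d f b a e / f e a d b c).

Yes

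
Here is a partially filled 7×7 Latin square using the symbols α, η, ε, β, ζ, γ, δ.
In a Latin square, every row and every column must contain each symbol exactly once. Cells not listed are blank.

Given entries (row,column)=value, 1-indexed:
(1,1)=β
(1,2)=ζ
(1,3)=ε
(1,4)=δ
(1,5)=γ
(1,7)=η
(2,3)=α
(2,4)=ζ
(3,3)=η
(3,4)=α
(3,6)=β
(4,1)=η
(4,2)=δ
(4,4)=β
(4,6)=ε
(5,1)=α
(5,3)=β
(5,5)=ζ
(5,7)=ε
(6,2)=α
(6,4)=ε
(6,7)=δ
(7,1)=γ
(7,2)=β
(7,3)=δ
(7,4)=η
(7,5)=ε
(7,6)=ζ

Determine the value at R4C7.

Row 1, column 6: row 1 has {η, ε, β, ζ, γ, δ} and column 6 has {ε, β, ζ}, leaving only α.
Row 3, column 5: row 3 has {α, η, β} and column 5 has {ε, ζ, γ}, leaving only δ.
Row 4, column 5: row 4 has {η, ε, β, δ} and column 5 has {ε, ζ, γ, δ}, leaving only α.
Row 5, column 4: row 5 has {α, ε, β, ζ} and column 4 has {α, η, ε, β, ζ, δ}, leaving only γ.
Row 5, column 2: row 5 has {α, ε, β, ζ, γ} and column 2 has {α, β, ζ, δ}, leaving only η.
Row 5, column 6: row 5 has {α, η, ε, β, ζ, γ} and column 6 has {α, ε, β, ζ}, leaving only δ.
Row 6, column 1: row 6 has {α, ε, δ} and column 1 has {α, η, β, γ}, leaving only ζ.
Row 3, column 1: row 3 has {α, η, β, δ} and column 1 has {α, η, β, ζ, γ}, leaving only ε.
Row 2, column 1: row 2 has {α, ζ} and column 1 has {α, η, ε, β, ζ, γ}, leaving only δ.
Row 3, column 2: row 3 has {α, η, ε, β, δ} and column 2 has {α, η, β, ζ, δ}, leaving only γ.
Row 2, column 2: row 2 has {α, ζ, δ} and column 2 has {α, η, β, ζ, γ, δ}, leaving only ε.
Row 3, column 7: row 3 has {α, η, ε, β, γ, δ} and column 7 has {η, ε, δ}, leaving only ζ.
Row 4 already has {α, η, ε, β, δ} and column 7 already has {η, ε, ζ, δ}, so row 4, column 7 must be γ.

γ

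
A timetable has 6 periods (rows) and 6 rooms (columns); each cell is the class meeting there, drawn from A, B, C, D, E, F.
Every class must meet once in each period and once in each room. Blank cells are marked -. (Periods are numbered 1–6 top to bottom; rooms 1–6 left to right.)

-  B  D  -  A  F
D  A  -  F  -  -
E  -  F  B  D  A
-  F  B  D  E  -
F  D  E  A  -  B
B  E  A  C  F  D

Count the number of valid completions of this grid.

Period 1, room 1: eliminating its period and room leaves {C}.
Period 1, room 4: eliminating its period and room leaves {E}.
Period 2, room 3: eliminating its period and room leaves {C}.
Period 2, room 5: eliminating its period and room leaves {B, C}.
Period 2, room 6: eliminating its period and room leaves {C, E}.
Period 3, room 2: eliminating its period and room leaves {C}.
Period 4, room 1: eliminating its period and room leaves {A, C}.
Period 4, room 6: eliminating its period and room leaves {C}.
Period 5, room 5: eliminating its period and room leaves {C}.
Only one assignment across all blanks avoids any period or room repeat, giving 1 completion.

1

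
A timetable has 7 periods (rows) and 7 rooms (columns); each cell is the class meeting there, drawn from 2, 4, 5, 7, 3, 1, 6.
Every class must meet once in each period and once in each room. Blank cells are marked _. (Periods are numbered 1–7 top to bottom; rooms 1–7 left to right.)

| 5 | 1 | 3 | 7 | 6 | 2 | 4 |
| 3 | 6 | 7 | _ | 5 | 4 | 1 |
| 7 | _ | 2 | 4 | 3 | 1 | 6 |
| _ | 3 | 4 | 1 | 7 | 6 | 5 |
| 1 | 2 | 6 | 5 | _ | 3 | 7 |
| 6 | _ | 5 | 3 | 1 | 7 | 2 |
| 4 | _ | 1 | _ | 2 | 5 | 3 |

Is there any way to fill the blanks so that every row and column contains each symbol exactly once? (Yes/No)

Yes

No period or room among the givens repeats a symbol, and propagating forced cells runs into no contradiction.
One valid completion exists (for instance, 5 1 3 7 6 2 4 / 3 6 7 2 5 4 1 / 7 5 2 4 3 1 6 / 2 3 4 1 7 6 5 / 1 2 6 5 4 3 7 / 6 4 5 3 1 7 2 / 4 7 1 6 2 5 3).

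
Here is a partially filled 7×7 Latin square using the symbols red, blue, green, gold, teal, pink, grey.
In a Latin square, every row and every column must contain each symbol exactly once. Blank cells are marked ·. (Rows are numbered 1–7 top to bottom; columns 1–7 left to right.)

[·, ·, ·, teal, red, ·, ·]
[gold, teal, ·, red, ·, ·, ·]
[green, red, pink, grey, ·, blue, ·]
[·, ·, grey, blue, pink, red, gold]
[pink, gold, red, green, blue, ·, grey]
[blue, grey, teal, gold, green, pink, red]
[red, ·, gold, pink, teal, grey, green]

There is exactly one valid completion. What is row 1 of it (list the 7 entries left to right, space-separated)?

Row 1, column 1: row 1 has {red, teal} and column 1 has {red, blue, green, gold, pink}, leaving only grey.
Row 2, column 5: row 2 has {red, gold, teal} and column 5 has {red, blue, green, teal, pink}, leaving only grey.
Row 2, column 6: row 2 has {red, gold, teal, grey} and column 6 has {red, blue, pink, grey}, leaving only green.
Row 1, column 6: row 1 has {red, teal, grey} and column 6 has {red, blue, green, pink, grey}, leaving only gold.
Row 2, column 3: row 2 has {red, green, gold, teal, grey} and column 3 has {red, gold, teal, pink, grey}, leaving only blue.
Row 1, column 3: row 1 has {red, gold, teal, grey} and column 3 has {red, blue, gold, teal, pink, grey}, leaving only green.
Row 2, column 7: row 2 has {red, blue, green, gold, teal, grey} and column 7 has {red, green, gold, grey}, leaving only pink.
Row 1, column 7: row 1 has {red, green, gold, teal, grey} and column 7 has {red, green, gold, pink, grey}, leaving only blue.
Row 1, column 2: row 1 has {red, blue, green, gold, teal, grey} and column 2 has {red, gold, teal, grey}, leaving only pink.
So row 1 reads: grey pink green teal red gold blue.

grey pink green teal red gold blue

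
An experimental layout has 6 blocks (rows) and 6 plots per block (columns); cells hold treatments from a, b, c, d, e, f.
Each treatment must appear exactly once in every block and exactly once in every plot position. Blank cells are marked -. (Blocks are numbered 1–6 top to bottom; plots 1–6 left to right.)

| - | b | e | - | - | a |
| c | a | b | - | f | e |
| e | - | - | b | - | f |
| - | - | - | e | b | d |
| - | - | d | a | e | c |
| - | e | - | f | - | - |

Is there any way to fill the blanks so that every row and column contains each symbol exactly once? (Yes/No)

No block or plot among the givens repeats a symbol, and propagating forced cells runs into no contradiction.
One valid completion exists (for instance, f b e c d a / c a b d f e / e d a b c f / a c f e b d / b f d a e c / d e c f a b).

Yes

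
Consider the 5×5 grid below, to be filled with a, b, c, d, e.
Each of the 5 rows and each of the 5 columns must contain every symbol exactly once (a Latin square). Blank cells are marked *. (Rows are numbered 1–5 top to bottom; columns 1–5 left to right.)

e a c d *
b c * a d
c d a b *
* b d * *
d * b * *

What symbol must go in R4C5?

c

Row 1, column 5: row 1 has {a, c, d, e} and column 5 has {d}, leaving only b.
Row 2, column 3: row 2 has {a, b, c, d} and column 3 has {a, b, c, d}, leaving only e.
Row 3, column 5: row 3 has {a, b, c, d} and column 5 has {b, d}, leaving only e.
Row 4, column 1: row 4 has {b, d} and column 1 has {b, c, d, e}, leaving only a.
Row 4 already has {a, b, d} and column 5 already has {b, d, e}, so row 4, column 5 must be c.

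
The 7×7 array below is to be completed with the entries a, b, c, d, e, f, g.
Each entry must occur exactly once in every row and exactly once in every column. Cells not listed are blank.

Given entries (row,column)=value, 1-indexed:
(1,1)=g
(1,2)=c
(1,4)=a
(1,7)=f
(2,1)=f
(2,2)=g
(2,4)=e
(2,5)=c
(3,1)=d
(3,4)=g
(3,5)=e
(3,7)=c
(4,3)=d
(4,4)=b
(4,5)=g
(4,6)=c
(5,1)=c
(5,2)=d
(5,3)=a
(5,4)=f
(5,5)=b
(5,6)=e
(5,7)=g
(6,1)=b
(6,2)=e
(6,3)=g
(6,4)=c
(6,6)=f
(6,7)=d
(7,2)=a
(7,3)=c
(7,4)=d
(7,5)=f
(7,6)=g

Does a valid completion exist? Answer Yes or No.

Yes

No row or column among the givens repeats a symbol, and propagating forced cells runs into no contradiction.
One valid completion exists (for instance, g c e a d b f / f g b e c d a / d b f g e a c / a f d b g c e / c d a f b e g / b e g c a f d / e a c d f g b).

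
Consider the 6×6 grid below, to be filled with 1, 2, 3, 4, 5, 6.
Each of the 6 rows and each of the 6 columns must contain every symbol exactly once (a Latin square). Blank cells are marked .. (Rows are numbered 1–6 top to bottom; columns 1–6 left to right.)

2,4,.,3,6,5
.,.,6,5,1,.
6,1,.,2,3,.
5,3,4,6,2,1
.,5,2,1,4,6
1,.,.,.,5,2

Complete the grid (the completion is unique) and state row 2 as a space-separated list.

4 2 6 5 1 3

Row 2, column 2: row 2 has {1, 5, 6} and column 2 has {1, 3, 4, 5}, leaving only 2.
Row 1, column 3: row 1 has {2, 3, 4, 5, 6} and column 3 has {2, 4, 6}, leaving only 1.
Row 3, column 3: row 3 has {1, 2, 3, 6} and column 3 has {1, 2, 4, 6}, leaving only 5.
Row 3, column 6: row 3 has {1, 2, 3, 5, 6} and column 6 has {1, 2, 5, 6}, leaving only 4.
Row 2, column 6: row 2 has {1, 2, 5, 6} and column 6 has {1, 2, 4, 5, 6}, leaving only 3.
Row 2, column 1: row 2 has {1, 2, 3, 5, 6} and column 1 has {1, 2, 5, 6}, leaving only 4.
So row 2 reads: 4 2 6 5 1 3.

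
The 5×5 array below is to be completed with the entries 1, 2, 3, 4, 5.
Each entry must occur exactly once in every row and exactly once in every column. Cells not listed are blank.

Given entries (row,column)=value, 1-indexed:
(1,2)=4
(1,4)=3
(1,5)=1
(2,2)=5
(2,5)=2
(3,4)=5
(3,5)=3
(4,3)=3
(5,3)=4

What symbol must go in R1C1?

Row 2, column 3: row 2 has {2, 5} and column 3 has {3, 4}, leaving only 1.
Row 2, column 4: row 2 has {1, 2, 5} and column 4 has {3, 5}, leaving only 4.
Row 2, column 1: row 2 has {1, 2, 4, 5} and column 1 has {}, leaving only 3.
Row 3, column 3: row 3 has {3, 5} and column 3 has {1, 3, 4}, leaving only 2.
Row 1, column 3: row 1 has {1, 3, 4} and column 3 has {1, 2, 3, 4}, leaving only 5.
Row 1 already has {1, 3, 4, 5} and column 1 already has {3}, so row 1, column 1 must be 2.

2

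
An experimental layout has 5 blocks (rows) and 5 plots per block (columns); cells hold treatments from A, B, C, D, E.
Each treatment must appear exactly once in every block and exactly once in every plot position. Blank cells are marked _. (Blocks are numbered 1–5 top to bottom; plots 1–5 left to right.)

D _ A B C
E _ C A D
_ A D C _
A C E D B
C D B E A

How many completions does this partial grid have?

1

Block 1, plot 2: eliminating its block and plot leaves {E}.
Block 2, plot 2: eliminating its block and plot leaves {B}.
Block 3, plot 1: eliminating its block and plot leaves {B}.
Block 3, plot 5: eliminating its block and plot leaves {E}.
Only one assignment across all blanks avoids any block or plot repeat, giving 1 completion.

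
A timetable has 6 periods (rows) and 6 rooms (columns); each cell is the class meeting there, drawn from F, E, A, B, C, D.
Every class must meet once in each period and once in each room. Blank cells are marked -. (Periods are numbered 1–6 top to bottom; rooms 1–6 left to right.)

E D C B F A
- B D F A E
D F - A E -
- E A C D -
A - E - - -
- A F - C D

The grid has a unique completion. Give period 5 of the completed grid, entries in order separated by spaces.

A C E D B F

Period 5, room 2: period 5 has {E, A} and room 2 has {F, E, A, B, D}, leaving only C.
Period 5, room 4: period 5 has {E, A, C} and room 4 has {F, A, B, C}, leaving only D.
Period 5, room 5: period 5 has {E, A, C, D} and room 5 has {F, E, A, C, D}, leaving only B.
Period 5, room 6: period 5 has {E, A, B, C, D} and room 6 has {E, A, D}, leaving only F.
So period 5 reads: A C E D B F.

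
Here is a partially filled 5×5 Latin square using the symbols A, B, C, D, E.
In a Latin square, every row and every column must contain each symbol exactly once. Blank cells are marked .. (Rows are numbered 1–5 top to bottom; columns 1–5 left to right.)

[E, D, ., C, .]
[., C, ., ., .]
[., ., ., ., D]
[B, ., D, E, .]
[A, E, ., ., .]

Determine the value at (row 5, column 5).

B

Row 2, column 1: row 2 has {C} and column 1 has {A, B, E}, leaving only D.
Row 3, column 1: row 3 has {D} and column 1 has {A, B, D, E}, leaving only C.
Row 4, column 2: row 4 has {B, D, E} and column 2 has {C, D, E}, leaving only A.
Row 3, column 2: row 3 has {C, D} and column 2 has {A, C, D, E}, leaving only B.
Row 3, column 4: row 3 has {B, C, D} and column 4 has {C, E}, leaving only A.
Row 2, column 4: row 2 has {C, D} and column 4 has {A, C, E}, leaving only B.
Row 3, column 3: row 3 has {A, B, C, D} and column 3 has {D}, leaving only E.
Row 2, column 3: row 2 has {B, C, D} and column 3 has {D, E}, leaving only A.
Row 1, column 3: row 1 has {C, D, E} and column 3 has {A, D, E}, leaving only B.
Row 1, column 5: row 1 has {B, C, D, E} and column 5 has {D}, leaving only A.
Row 2, column 5: row 2 has {A, B, C, D} and column 5 has {A, D}, leaving only E.
Row 4, column 5: row 4 has {A, B, D, E} and column 5 has {A, D, E}, leaving only C.
Row 5 already has {A, E} and column 5 already has {A, C, D, E}, so row 5, column 5 must be B.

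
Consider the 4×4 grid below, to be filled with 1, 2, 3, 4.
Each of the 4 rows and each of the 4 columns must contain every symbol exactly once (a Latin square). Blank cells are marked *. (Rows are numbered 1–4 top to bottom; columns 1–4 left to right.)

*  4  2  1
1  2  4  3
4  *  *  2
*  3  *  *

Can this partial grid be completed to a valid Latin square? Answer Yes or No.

No row or column among the givens repeats a symbol, and propagating forced cells runs into no contradiction.
One valid completion exists (for instance, 3 4 2 1 / 1 2 4 3 / 4 1 3 2 / 2 3 1 4).

Yes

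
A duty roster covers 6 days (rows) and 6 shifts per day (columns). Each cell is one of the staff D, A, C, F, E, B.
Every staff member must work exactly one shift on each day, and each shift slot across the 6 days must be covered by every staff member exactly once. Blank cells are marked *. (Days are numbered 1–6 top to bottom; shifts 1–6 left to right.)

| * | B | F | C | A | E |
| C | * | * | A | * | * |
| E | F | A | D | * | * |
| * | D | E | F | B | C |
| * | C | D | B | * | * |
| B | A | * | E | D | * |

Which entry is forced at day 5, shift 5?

E

Day 1, shift 1: day 1 has {A, C, F, E, B} and shift 1 has {C, E, B}, leaving only D.
Day 2, shift 2: day 2 has {A, C} and shift 2 has {D, A, C, F, B}, leaving only E.
Day 2, shift 3: day 2 has {A, C, E} and shift 3 has {D, A, F, E}, leaving only B.
Day 2, shift 5: day 2 has {A, C, E, B} and shift 5 has {D, A, B}, leaving only F.
Day 5 already has {D, C, B} and shift 5 already has {D, A, F, B}, so day 5, shift 5 must be E.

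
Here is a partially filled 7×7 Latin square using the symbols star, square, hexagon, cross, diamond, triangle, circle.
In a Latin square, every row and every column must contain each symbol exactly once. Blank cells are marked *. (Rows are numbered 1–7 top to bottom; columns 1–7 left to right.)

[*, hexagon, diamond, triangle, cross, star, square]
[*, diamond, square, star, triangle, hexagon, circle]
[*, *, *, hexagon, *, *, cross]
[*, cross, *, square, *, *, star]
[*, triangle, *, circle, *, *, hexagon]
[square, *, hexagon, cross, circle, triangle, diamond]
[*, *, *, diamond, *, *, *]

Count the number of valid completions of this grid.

9

Row 1, column 1: eliminating its row and column leaves {circle}.
Row 2, column 1: eliminating its row and column leaves {cross}.
Row 3, column 1: eliminating its row and column leaves {star, diamond, triangle, circle}.
Row 3, column 2: eliminating its row and column leaves {star, square, circle}.
Row 3, column 3: eliminating its row and column leaves {star, triangle, circle}.
Row 3, column 5: eliminating its row and column leaves {star, square, diamond}.
Row 3, column 6: eliminating its row and column leaves {square, diamond, circle}.
Row 4, column 1: eliminating its row and column leaves {hexagon, diamond, triangle, circle}.
Row 4, column 3: eliminating its row and column leaves {triangle, circle}.
Row 4, column 5: eliminating its row and column leaves {hexagon, diamond}.
Row 4, column 6: eliminating its row and column leaves {diamond, circle}.
Row 5, column 1: eliminating its row and column leaves {star, cross, diamond}.
Row 5, column 3: eliminating its row and column leaves {star, cross}.
Row 5, column 5: eliminating its row and column leaves {star, square, diamond}.
Row 5, column 6: eliminating its row and column leaves {square, cross, diamond}.
Row 6, column 2: eliminating its row and column leaves {star}.
Row 7, column 1: eliminating its row and column leaves {star, hexagon, cross, triangle, circle}.
Row 7, column 2: eliminating its row and column leaves {star, square, circle}.
Row 7, column 3: eliminating its row and column leaves {star, cross, triangle, circle}.
Row 7, column 5: eliminating its row and column leaves {star, square, hexagon}.
Row 7, column 6: eliminating its row and column leaves {square, cross, circle}.
Row 7, column 7: eliminating its row and column leaves {triangle}.
Enumerating the assignments across these blanks that avoid any row or column repeat gives 9 completions.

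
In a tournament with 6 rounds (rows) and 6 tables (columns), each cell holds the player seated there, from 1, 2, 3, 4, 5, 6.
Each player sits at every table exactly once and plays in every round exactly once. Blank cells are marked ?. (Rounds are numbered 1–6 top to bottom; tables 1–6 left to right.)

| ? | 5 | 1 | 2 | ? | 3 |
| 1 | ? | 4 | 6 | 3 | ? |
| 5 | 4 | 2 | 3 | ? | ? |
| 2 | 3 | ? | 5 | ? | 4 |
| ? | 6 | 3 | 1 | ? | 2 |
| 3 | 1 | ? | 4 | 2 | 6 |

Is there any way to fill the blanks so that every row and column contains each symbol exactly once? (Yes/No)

No round or table among the givens repeats a symbol, and propagating forced cells runs into no contradiction.
One valid completion exists (for instance, 6 5 1 2 4 3 / 1 2 4 6 3 5 / 5 4 2 3 6 1 / 2 3 6 5 1 4 / 4 6 3 1 5 2 / 3 1 5 4 2 6).

Yes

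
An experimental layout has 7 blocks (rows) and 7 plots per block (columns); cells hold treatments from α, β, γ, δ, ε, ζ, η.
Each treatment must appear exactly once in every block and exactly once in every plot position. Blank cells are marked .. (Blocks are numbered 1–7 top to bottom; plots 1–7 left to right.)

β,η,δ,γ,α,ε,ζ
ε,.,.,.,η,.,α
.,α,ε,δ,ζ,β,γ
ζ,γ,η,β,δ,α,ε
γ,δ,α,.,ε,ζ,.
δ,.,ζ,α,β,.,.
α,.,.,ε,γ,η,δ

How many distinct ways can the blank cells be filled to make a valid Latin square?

Block 2, plot 2: eliminating its block and plot leaves {β, ζ}.
Block 2, plot 3: eliminating its block and plot leaves {β, γ}.
Block 2, plot 4: eliminating its block and plot leaves {ζ}.
Block 2, plot 6: eliminating its block and plot leaves {γ, δ}.
Block 3, plot 1: eliminating its block and plot leaves {η}.
Block 5, plot 4: eliminating its block and plot leaves {η}.
Block 5, plot 7: eliminating its block and plot leaves {β, η}.
Block 6, plot 2: eliminating its block and plot leaves {ε}.
Block 6, plot 6: eliminating its block and plot leaves {γ}.
Block 6, plot 7: eliminating its block and plot leaves {η}.
Block 7, plot 2: eliminating its block and plot leaves {β, ζ}.
Block 7, plot 3: eliminating its block and plot leaves {β}.
Only one assignment across all blanks avoids any block or plot repeat, giving 1 completion.

1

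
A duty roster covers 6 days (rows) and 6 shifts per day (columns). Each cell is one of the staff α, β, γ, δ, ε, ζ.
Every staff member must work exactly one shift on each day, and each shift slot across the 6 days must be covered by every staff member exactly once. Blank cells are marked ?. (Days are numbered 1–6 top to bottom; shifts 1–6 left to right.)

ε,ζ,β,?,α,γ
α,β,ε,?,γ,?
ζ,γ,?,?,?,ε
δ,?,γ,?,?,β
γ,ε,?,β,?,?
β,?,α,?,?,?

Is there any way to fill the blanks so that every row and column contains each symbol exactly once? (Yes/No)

No day or shift among the givens repeats a symbol, and propagating forced cells runs into no contradiction.
One valid completion exists (for instance, ε ζ β δ α γ / α β ε ζ γ δ / ζ γ δ α β ε / δ α γ ε ζ β / γ ε ζ β δ α / β δ α γ ε ζ).

Yes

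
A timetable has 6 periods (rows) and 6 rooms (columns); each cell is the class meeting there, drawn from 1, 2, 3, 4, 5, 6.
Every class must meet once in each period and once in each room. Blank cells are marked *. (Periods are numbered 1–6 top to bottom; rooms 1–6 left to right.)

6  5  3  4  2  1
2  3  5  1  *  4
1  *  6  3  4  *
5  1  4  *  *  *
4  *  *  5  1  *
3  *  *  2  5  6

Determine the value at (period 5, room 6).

3

Period 2, room 5: period 2 has {1, 2, 3, 4, 5} and room 5 has {1, 2, 4, 5}, leaving only 6.
Period 3, room 2: period 3 has {1, 3, 4, 6} and room 2 has {1, 3, 5}, leaving only 2.
Period 3, room 6: period 3 has {1, 2, 3, 4, 6} and room 6 has {1, 4, 6}, leaving only 5.
Period 4, room 4: period 4 has {1, 4, 5} and room 4 has {1, 2, 3, 4, 5}, leaving only 6.
Period 4, room 5: period 4 has {1, 4, 5, 6} and room 5 has {1, 2, 4, 5, 6}, leaving only 3.
Period 4, room 6: period 4 has {1, 3, 4, 5, 6} and room 6 has {1, 4, 5, 6}, leaving only 2.
Period 5 already has {1, 4, 5} and room 6 already has {1, 2, 4, 5, 6}, so period 5, room 6 must be 3.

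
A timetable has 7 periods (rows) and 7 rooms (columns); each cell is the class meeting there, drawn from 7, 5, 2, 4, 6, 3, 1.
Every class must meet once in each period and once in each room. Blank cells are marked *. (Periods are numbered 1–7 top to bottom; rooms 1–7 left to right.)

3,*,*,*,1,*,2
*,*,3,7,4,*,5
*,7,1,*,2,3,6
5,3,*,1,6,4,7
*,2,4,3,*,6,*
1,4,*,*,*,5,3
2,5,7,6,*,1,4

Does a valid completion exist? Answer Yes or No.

No period or room among the givens repeats a symbol, and propagating forced cells runs into no contradiction.
One valid completion exists (for instance, 3 6 5 4 1 7 2 / 6 1 3 7 4 2 5 / 4 7 1 5 2 3 6 / 5 3 2 1 6 4 7 / 7 2 4 3 5 6 1 / 1 4 6 2 7 5 3 / 2 5 7 6 3 1 4).

Yes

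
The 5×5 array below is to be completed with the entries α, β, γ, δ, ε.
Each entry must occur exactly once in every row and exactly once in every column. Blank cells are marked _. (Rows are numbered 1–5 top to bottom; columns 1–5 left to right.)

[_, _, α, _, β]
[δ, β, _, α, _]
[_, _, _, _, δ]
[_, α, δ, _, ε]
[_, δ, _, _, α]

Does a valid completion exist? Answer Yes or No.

Yes

No row or column among the givens repeats a symbol, and propagating forced cells runs into no contradiction.
One valid completion exists (for instance, ε γ α δ β / δ β ε α γ / α ε β γ δ / γ α δ β ε / β δ γ ε α).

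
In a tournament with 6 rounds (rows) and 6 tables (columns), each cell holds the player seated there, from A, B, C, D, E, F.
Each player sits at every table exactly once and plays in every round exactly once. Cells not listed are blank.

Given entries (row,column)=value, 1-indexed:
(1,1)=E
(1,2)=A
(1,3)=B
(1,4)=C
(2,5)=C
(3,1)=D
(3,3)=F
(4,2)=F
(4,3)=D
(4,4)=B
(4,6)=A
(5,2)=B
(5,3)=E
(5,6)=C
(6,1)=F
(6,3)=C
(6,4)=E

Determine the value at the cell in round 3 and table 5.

B

Round 2, table 3: round 2 has {C} and table 3 has {B, C, D, E, F}, leaving only A.
Round 2, table 1: round 2 has {A, C} and table 1 has {D, E, F}, leaving only B.
Round 3, table 4: round 3 has {D, F} and table 4 has {B, C, E}, leaving only A.
Round 4, table 1: round 4 has {A, B, D, F} and table 1 has {B, D, E, F}, leaving only C.
Round 4, table 5: round 4 has {A, B, C, D, F} and table 5 has {C}, leaving only E.
Round 3 already has {A, D, F} and table 5 already has {C, E}, so round 3, table 5 must be B.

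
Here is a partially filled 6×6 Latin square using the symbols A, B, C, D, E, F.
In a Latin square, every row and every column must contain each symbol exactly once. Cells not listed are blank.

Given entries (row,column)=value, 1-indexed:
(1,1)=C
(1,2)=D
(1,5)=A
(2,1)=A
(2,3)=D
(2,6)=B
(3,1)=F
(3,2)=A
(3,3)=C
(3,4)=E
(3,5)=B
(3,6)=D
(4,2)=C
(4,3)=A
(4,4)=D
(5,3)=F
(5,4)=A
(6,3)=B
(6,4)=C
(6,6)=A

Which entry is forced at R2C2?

E

Row 1, column 3: row 1 has {A, C, D} and column 3 has {A, B, C, D, F}, leaving only E.
Row 1, column 6: row 1 has {A, C, D, E} and column 6 has {A, B, D}, leaving only F.
Row 1, column 4: row 1 has {A, C, D, E, F} and column 4 has {A, C, D, E}, leaving only B.
Row 2, column 4: row 2 has {A, B, D} and column 4 has {A, B, C, D, E}, leaving only F.
Row 2 already has {A, B, D, F} and column 2 already has {A, C, D}, so row 2, column 2 must be E.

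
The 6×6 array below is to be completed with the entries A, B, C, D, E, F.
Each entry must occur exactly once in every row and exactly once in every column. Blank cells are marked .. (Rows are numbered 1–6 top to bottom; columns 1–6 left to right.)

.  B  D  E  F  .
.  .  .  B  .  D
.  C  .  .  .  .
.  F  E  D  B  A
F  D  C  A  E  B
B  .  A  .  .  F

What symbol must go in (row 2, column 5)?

Row 1, column 6: row 1 has {B, D, E, F} and column 6 has {A, B, D, F}, leaving only C.
Row 1, column 1: row 1 has {B, C, D, E, F} and column 1 has {B, F}, leaving only A.
Row 2, column 3: row 2 has {B, D} and column 3 has {A, C, D, E}, leaving only F.
Row 3, column 3: row 3 has {C} and column 3 has {A, C, D, E, F}, leaving only B.
Row 3, column 4: row 3 has {B, C} and column 4 has {A, B, D, E}, leaving only F.
Row 3, column 6: row 3 has {B, C, F} and column 6 has {A, B, C, D, F}, leaving only E.
Row 3, column 1: row 3 has {B, C, E, F} and column 1 has {A, B, F}, leaving only D.
Row 3, column 5: row 3 has {B, C, D, E, F} and column 5 has {B, E, F}, leaving only A.
Row 2 already has {B, D, F} and column 5 already has {A, B, E, F}, so row 2, column 5 must be C.

C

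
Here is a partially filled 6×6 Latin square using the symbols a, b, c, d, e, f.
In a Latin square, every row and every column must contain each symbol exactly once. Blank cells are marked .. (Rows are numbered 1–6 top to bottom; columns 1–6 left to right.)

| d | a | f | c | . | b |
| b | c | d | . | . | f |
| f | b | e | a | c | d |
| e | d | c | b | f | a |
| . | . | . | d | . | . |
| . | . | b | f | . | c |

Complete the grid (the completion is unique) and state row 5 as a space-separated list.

Row 5, column 3: row 5 has {d} and column 3 has {b, c, d, e, f}, leaving only a.
Row 5, column 1: row 5 has {a, d} and column 1 has {b, d, e, f}, leaving only c.
Row 5, column 6: row 5 has {a, c, d} and column 6 has {a, b, c, d, f}, leaving only e.
Row 5, column 2: row 5 has {a, c, d, e} and column 2 has {a, b, c, d}, leaving only f.
Row 5, column 5: row 5 has {a, c, d, e, f} and column 5 has {c, f}, leaving only b.
So row 5 reads: c f a d b e.

c f a d b e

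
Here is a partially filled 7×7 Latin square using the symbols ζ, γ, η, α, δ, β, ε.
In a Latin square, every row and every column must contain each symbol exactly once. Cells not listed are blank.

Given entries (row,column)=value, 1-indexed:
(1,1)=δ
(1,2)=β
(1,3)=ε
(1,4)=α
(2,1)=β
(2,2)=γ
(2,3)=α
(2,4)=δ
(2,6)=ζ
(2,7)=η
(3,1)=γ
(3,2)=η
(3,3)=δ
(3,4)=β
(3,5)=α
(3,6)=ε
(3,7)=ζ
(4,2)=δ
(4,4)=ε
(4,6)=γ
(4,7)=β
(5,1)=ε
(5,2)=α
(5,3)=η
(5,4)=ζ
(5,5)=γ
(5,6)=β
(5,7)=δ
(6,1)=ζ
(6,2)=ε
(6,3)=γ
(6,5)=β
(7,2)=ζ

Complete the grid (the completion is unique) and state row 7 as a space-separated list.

Row 7, column 3: row 7 has {ζ} and column 3 has {γ, η, α, δ, ε}, leaving only β.
Row 1, column 6: row 1 has {α, δ, β, ε} and column 6 has {ζ, γ, β, ε}, leaving only η.
Row 1, column 5: row 1 has {η, α, δ, β, ε} and column 5 has {γ, α, β}, leaving only ζ.
Row 1, column 7: row 1 has {ζ, η, α, δ, β, ε} and column 7 has {ζ, η, δ, β}, leaving only γ.
Row 2, column 5: row 2 has {ζ, γ, η, α, δ, β} and column 5 has {ζ, γ, α, β}, leaving only ε.
Row 4, column 3: row 4 has {γ, δ, β, ε} and column 3 has {γ, η, α, δ, β, ε}, leaving only ζ.
Row 4, column 5: row 4 has {ζ, γ, δ, β, ε} and column 5 has {ζ, γ, α, β, ε}, leaving only η.
Row 7, column 5: row 7 has {ζ, β} and column 5 has {ζ, γ, η, α, β, ε}, leaving only δ.
Row 7, column 6: row 7 has {ζ, δ, β} and column 6 has {ζ, γ, η, β, ε}, leaving only α.
Row 7, column 1: row 7 has {ζ, α, δ, β} and column 1 has {ζ, γ, δ, β, ε}, leaving only η.
Row 7, column 4: row 7 has {ζ, η, α, δ, β} and column 4 has {ζ, α, δ, β, ε}, leaving only γ.
Row 7, column 7: row 7 has {ζ, γ, η, α, δ, β} and column 7 has {ζ, γ, η, δ, β}, leaving only ε.
So row 7 reads: η ζ β γ δ α ε.

η ζ β γ δ α ε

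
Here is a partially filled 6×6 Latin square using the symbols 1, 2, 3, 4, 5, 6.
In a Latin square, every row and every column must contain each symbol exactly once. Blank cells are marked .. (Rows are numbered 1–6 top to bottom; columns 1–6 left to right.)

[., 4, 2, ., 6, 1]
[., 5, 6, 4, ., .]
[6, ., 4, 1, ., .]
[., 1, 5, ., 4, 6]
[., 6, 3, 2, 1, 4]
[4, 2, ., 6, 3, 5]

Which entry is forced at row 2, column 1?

Row 2, column 5: row 2 has {4, 5, 6} and column 5 has {1, 3, 4, 6}, leaving only 2.
Row 2, column 6: row 2 has {2, 4, 5, 6} and column 6 has {1, 4, 5, 6}, leaving only 3.
Row 2 already has {2, 3, 4, 5, 6} and column 1 already has {4, 6}, so row 2, column 1 must be 1.

1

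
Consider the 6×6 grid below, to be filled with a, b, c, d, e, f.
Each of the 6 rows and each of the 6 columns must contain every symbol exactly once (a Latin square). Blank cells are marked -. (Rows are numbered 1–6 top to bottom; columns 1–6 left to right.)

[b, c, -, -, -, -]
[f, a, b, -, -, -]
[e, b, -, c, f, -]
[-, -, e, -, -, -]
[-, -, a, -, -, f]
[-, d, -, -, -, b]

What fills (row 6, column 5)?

e

Row 3, column 3: row 3 has {b, c, e, f} and column 3 has {a, b, e}, leaving only d.
Row 1, column 3: row 1 has {b, c} and column 3 has {a, b, d, e}, leaving only f.
Row 3, column 6: row 3 has {b, c, d, e, f} and column 6 has {b, f}, leaving only a.
Row 4, column 2: row 4 has {e} and column 2 has {a, b, c, d}, leaving only f.
Row 5, column 2: row 5 has {a, f} and column 2 has {a, b, c, d, f}, leaving only e.
Row 6, column 3: row 6 has {b, d} and column 3 has {a, b, d, e, f}, leaving only c.
Row 6, column 1: row 6 has {b, c, d} and column 1 has {b, e, f}, leaving only a.
Row 6 already has {a, b, c, d} and column 5 already has {f}, so row 6, column 5 must be e.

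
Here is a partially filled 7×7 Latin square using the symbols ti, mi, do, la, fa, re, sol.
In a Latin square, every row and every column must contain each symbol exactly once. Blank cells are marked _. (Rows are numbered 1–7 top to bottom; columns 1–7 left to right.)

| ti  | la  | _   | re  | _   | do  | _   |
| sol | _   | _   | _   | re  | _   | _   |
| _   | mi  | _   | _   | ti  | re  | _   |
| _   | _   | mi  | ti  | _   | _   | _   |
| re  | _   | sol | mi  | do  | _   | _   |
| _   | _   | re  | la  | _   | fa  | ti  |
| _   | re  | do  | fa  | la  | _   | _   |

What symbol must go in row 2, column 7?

la

Row 1, column 3: row 1 has {ti, do, la, re} and column 3 has {mi, do, re, sol}, leaving only fa.
Row 2, column 4: row 2 has {re, sol} and column 4 has {ti, mi, la, fa, re}, leaving only do.
Row 3, column 3: row 3 has {ti, mi, re} and column 3 has {mi, do, fa, re, sol}, leaving only la.
Row 2, column 3: row 2 has {do, re, sol} and column 3 has {mi, do, la, fa, re, sol}, leaving only ti.
Row 2, column 2: row 2 has {ti, do, re, sol} and column 2 has {mi, la, re}, leaving only fa.
Row 3, column 4: row 3 has {ti, mi, la, re} and column 4 has {ti, mi, do, la, fa, re}, leaving only sol.
Row 5, column 2: row 5 has {mi, do, re, sol} and column 2 has {mi, la, fa, re}, leaving only ti.
Row 5, column 6: row 5 has {ti, mi, do, re, sol} and column 6 has {do, fa, re}, leaving only la.
Row 2, column 6: row 2 has {ti, do, fa, re, sol} and column 6 has {do, la, fa, re}, leaving only mi.
Row 2 already has {ti, mi, do, fa, re, sol} and column 7 already has {ti}, so row 2, column 7 must be la.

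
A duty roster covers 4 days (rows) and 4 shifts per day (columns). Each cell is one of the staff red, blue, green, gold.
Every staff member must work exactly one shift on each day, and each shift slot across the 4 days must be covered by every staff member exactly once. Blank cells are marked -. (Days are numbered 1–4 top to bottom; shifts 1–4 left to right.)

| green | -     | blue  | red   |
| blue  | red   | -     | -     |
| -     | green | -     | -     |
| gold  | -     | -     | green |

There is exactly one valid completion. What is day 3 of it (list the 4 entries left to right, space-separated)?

red green gold blue

Day 3, shift 1: day 3 has {green} and shift 1 has {blue, green, gold}, leaving only red.
Day 3, shift 3: day 3 has {red, green} and shift 3 has {blue}, leaving only gold.
Day 3, shift 4: day 3 has {red, green, gold} and shift 4 has {red, green}, leaving only blue.
So day 3 reads: red green gold blue.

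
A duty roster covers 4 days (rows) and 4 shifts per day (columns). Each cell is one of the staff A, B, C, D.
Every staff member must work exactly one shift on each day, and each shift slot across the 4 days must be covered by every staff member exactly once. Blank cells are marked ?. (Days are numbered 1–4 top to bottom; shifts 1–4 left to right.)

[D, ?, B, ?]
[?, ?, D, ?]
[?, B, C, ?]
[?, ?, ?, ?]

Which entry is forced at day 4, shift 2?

D

Day 3, shift 1: day 3 has {B, C} and shift 1 has {D}, leaving only A.
Day 3, shift 4: day 3 has {A, B, C} and shift 4 has {}, leaving only D.
Day 4, shift 3: day 4 has {} and shift 3 has {B, C, D}, leaving only A.
Day 4, shift 2 is narrowed to {C, D}.
If it were C, then day 2, shift 2 would be left with no valid symbol.
So day 4, shift 2 must be D.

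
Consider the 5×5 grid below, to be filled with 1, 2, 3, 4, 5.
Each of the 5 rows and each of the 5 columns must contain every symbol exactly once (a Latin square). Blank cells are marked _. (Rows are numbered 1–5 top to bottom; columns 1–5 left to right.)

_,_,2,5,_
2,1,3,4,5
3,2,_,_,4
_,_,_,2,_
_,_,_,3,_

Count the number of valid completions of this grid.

Row 1, column 1: eliminating its row and column leaves {1, 4}.
Row 1, column 2: eliminating its row and column leaves {3, 4}.
Row 1, column 5: eliminating its row and column leaves {1, 3}.
Row 3, column 3: eliminating its row and column leaves {1, 5}.
Row 3, column 4: eliminating its row and column leaves {1}.
Row 4, column 1: eliminating its row and column leaves {1, 4, 5}.
Row 4, column 2: eliminating its row and column leaves {3, 4, 5}.
Row 4, column 3: eliminating its row and column leaves {1, 4, 5}.
Row 4, column 5: eliminating its row and column leaves {1, 3}.
Row 5, column 1: eliminating its row and column leaves {1, 4, 5}.
Row 5, column 2: eliminating its row and column leaves {4, 5}.
Row 5, column 3: eliminating its row and column leaves {1, 4, 5}.
Row 5, column 5: eliminating its row and column leaves {1, 2}.
Enumerating the assignments across these blanks that avoid any row or column repeat gives 3 completions.

3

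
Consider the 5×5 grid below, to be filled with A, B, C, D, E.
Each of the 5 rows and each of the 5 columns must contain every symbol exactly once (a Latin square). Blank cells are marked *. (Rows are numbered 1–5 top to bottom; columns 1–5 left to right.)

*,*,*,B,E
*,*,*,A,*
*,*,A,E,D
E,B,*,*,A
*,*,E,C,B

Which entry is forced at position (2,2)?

Row 2, column 5: row 2 has {A} and column 5 has {A, B, D, E}, leaving only C.
Row 3, column 2: row 3 has {A, D, E} and column 2 has {B}, leaving only C.
Row 3, column 1: row 3 has {A, C, D, E} and column 1 has {E}, leaving only B.
Row 2, column 1: row 2 has {A, C} and column 1 has {B, E}, leaving only D.
Row 2 already has {A, C, D} and column 2 already has {B, C}, so row 2, column 2 must be E.

E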